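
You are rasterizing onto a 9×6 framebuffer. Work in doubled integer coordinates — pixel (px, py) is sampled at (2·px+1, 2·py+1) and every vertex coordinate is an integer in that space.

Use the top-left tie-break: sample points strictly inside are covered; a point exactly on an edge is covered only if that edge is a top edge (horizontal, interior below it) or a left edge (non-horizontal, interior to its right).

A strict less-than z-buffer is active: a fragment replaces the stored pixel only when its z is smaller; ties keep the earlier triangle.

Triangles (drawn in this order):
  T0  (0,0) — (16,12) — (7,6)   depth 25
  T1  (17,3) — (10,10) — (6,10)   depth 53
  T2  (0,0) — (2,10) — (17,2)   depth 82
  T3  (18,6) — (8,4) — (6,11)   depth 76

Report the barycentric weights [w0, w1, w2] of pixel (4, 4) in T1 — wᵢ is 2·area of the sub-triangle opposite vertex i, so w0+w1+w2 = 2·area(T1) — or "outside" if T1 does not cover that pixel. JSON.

T0:
  2·area = 12
  edge (0, 0)→(16, 12): d=(16,12) right/bottom  bias=-1
  edge (16, 12)→(7, 6): d=(-9,-6) top-left  bias=+0
  edge (7, 6)→(0, 0): d=(-7,-6) top-left  bias=+0
    (4,3)@(9, 7): e=[4,3,5] → X
    (5,3)@(11, 7): e=[-20,15,17] → .
    (4,4)@(9, 9): e=[36,-15,-9] → .
  covered (1 px):
    . . . . . . . . .
    . . . . . . . . .
    . . . . . . . . .
    . . . . X . . . .
    . . . . . . . . .
    . . . . . . . . .
T1:
  2·area = 28
  edge (17, 3)→(10, 10): d=(-7,7) right/bottom  bias=-1
  edge (10, 10)→(6, 10): d=(-4,0) right/bottom  bias=-1
  edge (6, 10)→(17, 3): d=(11,-7) top-left  bias=+0
    (8,1)@(17, 3): e=[0,28,0] → .  [on edge]
    (7,2)@(15, 5): e=[0,20,8] → .  [on edge]
    (5,3)@(11, 7): e=[14,12,2] → X
    (6,3)@(13, 7): e=[0,12,16] → .  [on edge]
    (4,4)@(9, 9): e=[14,4,10] → X
    (5,4)@(11, 9): e=[0,4,24] → .  [on edge]
    (4,5)@(9, 11): e=[0,-4,32] → .  [on edge]
  covered (2 px):
    . . . . . . . . .
    . . . . . . . . .
    . . . . . . . . .
    . . . . . X . . .
    . . . . X . . . .
    . . . . . . . . .
T2:
  2·area = 166  (B↔C swapped to make it positive)
  edge (0, 0)→(17, 2): d=(17,2) right/bottom  bias=-1
  edge (17, 2)→(2, 10): d=(-15,8) right/bottom  bias=-1
  edge (2, 10)→(0, 0): d=(-2,-10) top-left  bias=+0
    (0,0)@(1, 1): e=[15,143,8] → X
    (1,0)@(3, 1): e=[11,127,28] → X
    (2,0)@(5, 1): e=[7,111,48] → X
    (3,0)@(7, 1): e=[3,95,68] → X
    (4,0)@(9, 1): e=[-1,79,88] → .
    (0,1)@(1, 3): e=[49,113,4] → X
    (4,1)@(9, 3): e=[33,49,84] → X
    (5,1)@(11, 3): e=[29,33,104] → X
    (6,1)@(13, 3): e=[25,17,124] → X
    (7,1)@(15, 3): e=[21,1,144] → X
    (8,1)@(17, 3): e=[17,-15,164] → .
    (0,2)@(1, 5): e=[83,83,0] → X  [on edge]
  covered (22 px):
    X X X X . . . . .
    X X X X X X X X .
    X X X X X X . . .
    . X X X . . . . .
    . X . . . . . . .
    . . . . . . . . .
T3:
  2·area = 74  (B↔C swapped to make it positive)
  edge (18, 6)→(6, 11): d=(-12,5) right/bottom  bias=-1
  edge (6, 11)→(8, 4): d=(2,-7) top-left  bias=+0
  edge (8, 4)→(18, 6): d=(10,2) right/bottom  bias=-1
    (1,1)@(3, 3): e=[111,-37,0] → .  [on edge]
    (4,2)@(9, 5): e=[57,9,8] → X
    (5,2)@(11, 5): e=[47,23,4] → X
    (6,2)@(13, 5): e=[37,37,0] → .  [on edge]
    (4,3)@(9, 7): e=[33,13,28] → X
    (6,3)@(13, 7): e=[13,41,20] → X
    (7,3)@(15, 7): e=[3,55,16] → X
    (8,3)@(17, 7): e=[-7,69,12] → .
    (3,4)@(7, 9): e=[19,3,52] → X
    (5,4)@(11, 9): e=[-1,31,44] → .
    (6,4)@(13, 9): e=[-11,45,40] → .
    (7,4)@(15, 9): e=[-21,59,36] → .
  covered (8 px):
    . . . . . . . . .
    . . . . . . . . .
    . . . . X X . . .
    . . . . X X X X .
    . . . X X . . . .
    . . . . . . . . .

Answer: [4,10,14]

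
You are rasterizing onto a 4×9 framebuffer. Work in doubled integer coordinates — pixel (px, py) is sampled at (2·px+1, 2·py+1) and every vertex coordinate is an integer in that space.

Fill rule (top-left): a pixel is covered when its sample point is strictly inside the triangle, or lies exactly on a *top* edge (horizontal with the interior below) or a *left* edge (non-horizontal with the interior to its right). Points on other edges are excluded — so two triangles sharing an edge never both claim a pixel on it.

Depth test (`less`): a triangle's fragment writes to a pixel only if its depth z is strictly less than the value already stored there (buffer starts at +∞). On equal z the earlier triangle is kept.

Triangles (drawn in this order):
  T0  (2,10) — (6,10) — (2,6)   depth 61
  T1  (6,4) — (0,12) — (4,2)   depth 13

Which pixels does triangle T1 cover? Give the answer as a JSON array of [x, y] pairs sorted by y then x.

T0:
  2·area = 16  (B↔C swapped to make it positive)
  edge (2, 10)→(2, 6): d=(0,-4) top-left  bias=+0
  edge (2, 6)→(6, 10): d=(4,4) right/bottom  bias=-1
  edge (6, 10)→(2, 10): d=(-4,0) right/bottom  bias=-1
    (0,2)@(1, 5): e=[-4,0,20] → .  [on edge]
    (1,3)@(3, 7): e=[4,0,12] → .  [on edge]
    (1,4)@(3, 9): e=[4,8,4] → X
    (2,4)@(5, 9): e=[12,0,4] → .  [on edge]
    (1,5)@(3, 11): e=[4,16,-4] → .
    (3,5)@(7, 11): e=[20,0,-4] → .  [on edge]
  covered (1 px):
    . . . .
    . . . .
    . . . .
    . . . .
    . X . .
    . . . .
    . . . .
    . . . .
    . . . .
T1:
  2·area = 28
  edge (6, 4)→(0, 12): d=(-6,8) right/bottom  bias=-1
  edge (0, 12)→(4, 2): d=(4,-10) top-left  bias=+0
  edge (4, 2)→(6, 4): d=(2,2) right/bottom  bias=-1
    (1,0)@(3, 1): e=[42,-14,0] → .  [on edge]
    (2,1)@(5, 3): e=[14,14,0] → .  [on edge]
    (1,2)@(3, 5): e=[18,2,8] → X
    (2,2)@(5, 5): e=[2,22,4] → X
    (3,2)@(7, 5): e=[-14,42,0] → .  [on edge]
    (1,3)@(3, 7): e=[6,10,12] → X
    (2,3)@(5, 7): e=[-10,30,8] → .
    (1,4)@(3, 9): e=[-6,18,16] → .
  covered (3 px):
    . . . .
    . . . .
    . X X .
    . X . .
    . . . .
    . . . .
    . . . .
    . . . .
    . . . .

Final: [[1,2],[2,2],[1,3]]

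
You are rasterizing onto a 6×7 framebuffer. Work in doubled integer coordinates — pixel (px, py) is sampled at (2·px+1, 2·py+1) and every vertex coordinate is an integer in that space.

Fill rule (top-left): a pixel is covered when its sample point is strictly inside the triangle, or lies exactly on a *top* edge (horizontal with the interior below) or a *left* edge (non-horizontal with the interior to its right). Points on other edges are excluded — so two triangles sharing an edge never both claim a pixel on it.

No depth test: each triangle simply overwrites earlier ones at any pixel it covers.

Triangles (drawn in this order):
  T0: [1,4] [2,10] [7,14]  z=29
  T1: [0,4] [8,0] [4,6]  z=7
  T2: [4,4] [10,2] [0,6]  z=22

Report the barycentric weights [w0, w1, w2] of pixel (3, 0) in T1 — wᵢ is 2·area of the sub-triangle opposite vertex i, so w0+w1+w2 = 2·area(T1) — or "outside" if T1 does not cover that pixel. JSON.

T0:
  2·area = 26  (B↔C swapped to make it positive)
  edge (1, 4)→(7, 14): d=(6,10) right/bottom  bias=-1
  edge (7, 14)→(2, 10): d=(-5,-4) top-left  bias=+0
  edge (2, 10)→(1, 4): d=(-1,-6) top-left  bias=+0
    (1,4)@(3, 9): e=[10,9,7] → █
    (2,4)@(5, 9): e=[-10,17,19] → ·
    (1,5)@(3, 11): e=[22,-1,5] → ·
    (2,5)@(5, 11): e=[2,7,17] → █
    (3,5)@(7, 11): e=[-18,15,29] → ·
    (2,6)@(5, 13): e=[14,-3,15] → ·
  covered (2 px):
    · · · · · ·
    · · · · · ·
    · · · · · ·
    · · · · · ·
    · █ · · · ·
    · · █ · · ·
    · · · · · ·
T1:
  2·area = 32
  edge (0, 4)→(8, 0): d=(8,-4) top-left  bias=+0
  edge (8, 0)→(4, 6): d=(-4,6) right/bottom  bias=-1
  edge (4, 6)→(0, 4): d=(-4,-2) top-left  bias=+0
    (3,0)@(7, 1): e=[4,2,26] → █
    (4,0)@(9, 1): e=[12,-10,30] → ·
    (1,1)@(3, 3): e=[4,18,10] → █
    (2,1)@(5, 3): e=[12,6,14] → █
    (3,1)@(7, 3): e=[20,-6,18] → ·
    (1,2)@(3, 5): e=[20,10,2] → █
    (2,2)@(5, 5): e=[28,-2,6] → ·
    (1,3)@(3, 7): e=[36,2,-6] → ·
  covered (4 px):
    · · · █ · ·
    · █ █ · · ·
    · █ · · · ·
    · · · · · ·
    · · · · · ·
    · · · · · ·
    · · · · · ·
T2:
  2·area = 4
  edge (4, 4)→(10, 2): d=(6,-2) top-left  bias=+0
  edge (10, 2)→(0, 6): d=(-10,4) right/bottom  bias=-1
  edge (0, 6)→(4, 4): d=(4,-2) top-left  bias=+0
    (3,1)@(7, 3): e=[0,2,2] → █  [on edge]
    (4,1)@(9, 3): e=[4,-6,6] → ·
    (0,2)@(1, 5): e=[0,6,-2] → ·  [on edge]
    (3,2)@(7, 5): e=[12,-18,10] → ·
  covered (1 px):
    · · · · · ·
    · · · █ · ·
    · · · · · ·
    · · · · · ·
    · · · · · ·
    · · · · · ·
    · · · · · ·

Result: [2,26,4]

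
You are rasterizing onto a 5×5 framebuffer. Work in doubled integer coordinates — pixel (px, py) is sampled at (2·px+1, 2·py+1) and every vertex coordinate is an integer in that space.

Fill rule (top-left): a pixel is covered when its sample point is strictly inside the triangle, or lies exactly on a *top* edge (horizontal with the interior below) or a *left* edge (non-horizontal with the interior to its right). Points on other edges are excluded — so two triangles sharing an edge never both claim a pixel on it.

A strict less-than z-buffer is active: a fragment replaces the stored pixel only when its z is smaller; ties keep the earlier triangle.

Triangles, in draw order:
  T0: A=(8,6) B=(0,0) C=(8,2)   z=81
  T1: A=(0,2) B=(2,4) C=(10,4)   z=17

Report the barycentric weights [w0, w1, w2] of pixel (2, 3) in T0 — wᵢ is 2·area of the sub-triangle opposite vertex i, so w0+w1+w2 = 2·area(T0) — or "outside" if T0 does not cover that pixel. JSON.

T0:
  2·area = 32
  edge (8, 6)→(0, 0): d=(-8,-6) top-left  bias=+0
  edge (0, 0)→(8, 2): d=(8,2) right/bottom  bias=-1
  edge (8, 2)→(8, 6): d=(0,4) right/bottom  bias=-1
    (1,0)@(3, 1): e=[10,2,20] → X
    (2,0)@(5, 1): e=[22,-2,12] → .
    (1,1)@(3, 3): e=[-6,18,20] → .
    (2,1)@(5, 3): e=[6,14,12] → X
    (3,1)@(7, 3): e=[18,10,4] → X
    (4,1)@(9, 3): e=[30,6,-4] → .
    (2,2)@(5, 5): e=[-10,30,12] → .
    (3,2)@(7, 5): e=[2,26,4] → X
    (4,2)@(9, 5): e=[14,22,-4] → .
    (3,3)@(7, 7): e=[-14,42,4] → .
  covered (4 px):
    . X . . .
    . . X X .
    . . . X .
    . . . . .
    . . . . .
T1:
  2·area = 16  (B↔C swapped to make it positive)
  edge (0, 2)→(10, 4): d=(10,2) right/bottom  bias=-1
  edge (10, 4)→(2, 4): d=(-8,0) right/bottom  bias=-1
  edge (2, 4)→(0, 2): d=(-2,-2) top-left  bias=+0
    (0,1)@(1, 3): e=[8,8,0] → X  [on edge]
    (1,1)@(3, 3): e=[4,8,4] → X
    (2,1)@(5, 3): e=[0,8,8] → .  [on edge]
    (0,2)@(1, 5): e=[28,-8,-4] → .
    (1,2)@(3, 5): e=[24,-8,0] → .  [on edge]
    (2,3)@(5, 7): e=[40,-24,0] → .  [on edge]
    (3,4)@(7, 9): e=[56,-40,0] → .  [on edge]
  covered (2 px):
    . . . . .
    X X . . .
    . . . . .
    . . . . .
    . . . . .

Answer: "outside"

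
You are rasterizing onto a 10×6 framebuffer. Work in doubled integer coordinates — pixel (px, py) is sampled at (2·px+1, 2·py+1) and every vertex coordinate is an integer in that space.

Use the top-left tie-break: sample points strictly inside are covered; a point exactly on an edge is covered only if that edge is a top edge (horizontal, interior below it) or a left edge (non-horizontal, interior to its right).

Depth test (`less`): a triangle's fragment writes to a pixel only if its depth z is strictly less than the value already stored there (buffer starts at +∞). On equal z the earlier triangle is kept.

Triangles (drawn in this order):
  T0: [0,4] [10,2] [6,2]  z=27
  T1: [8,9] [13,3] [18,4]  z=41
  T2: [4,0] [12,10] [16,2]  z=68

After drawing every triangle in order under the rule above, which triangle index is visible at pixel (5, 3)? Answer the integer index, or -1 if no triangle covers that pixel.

T0:
  2·area = 8  (B↔C swapped to make it positive)
  edge (0, 4)→(6, 2): d=(6,-2) top-left  bias=+0
  edge (6, 2)→(10, 2): d=(4,0) top-left  bias=+0
  edge (10, 2)→(0, 4): d=(-10,2) right/bottom  bias=-1
    (4,0)@(9, 1): e=[0,-4,12] → ·  [on edge]
    (7,0)@(15, 1): e=[12,-4,0] → ·  [on edge]
    (1,1)@(3, 3): e=[0,4,4] → █  [on edge]
    (2,1)@(5, 3): e=[4,4,0] → ·  [on edge]
    (1,2)@(3, 5): e=[12,12,-16] → ·
  covered (1 px):
    · · · · · · · · · ·
    · █ · · · · · · · ·
    · · · · · · · · · ·
    · · · · · · · · · ·
    · · · · · · · · · ·
    · · · · · · · · · ·
T1:
  2·area = 35
  edge (8, 9)→(13, 3): d=(5,-6) top-left  bias=+0
  edge (13, 3)→(18, 4): d=(5,1) right/bottom  bias=-1
  edge (18, 4)→(8, 9): d=(-10,5) right/bottom  bias=-1
    (1,0)@(3, 1): e=[-70,0,105] → ·  [on edge]
    (6,1)@(13, 3): e=[0,0,35] → ·  [on edge]
    (6,2)@(13, 5): e=[10,10,15] → █
    (7,2)@(15, 5): e=[22,8,5] → █
    (8,2)@(17, 5): e=[34,6,-5] → ·
    (5,3)@(11, 7): e=[8,22,5] → █
    (6,3)@(13, 7): e=[20,20,-5] → ·
    (7,3)@(15, 7): e=[32,18,-15] → ·
    (5,4)@(11, 9): e=[18,32,-15] → ·
  covered (3 px):
    · · · · · · · · · ·
    · · · · · · · · · ·
    · · · · · · █ █ · ·
    · · · · · █ · · · ·
    · · · · · · · · · ·
    · · · · · · · · · ·
T2:
  2·area = 104  (B↔C swapped to make it positive)
  edge (4, 0)→(16, 2): d=(12,2) right/bottom  bias=-1
  edge (16, 2)→(12, 10): d=(-4,8) right/bottom  bias=-1
  edge (12, 10)→(4, 0): d=(-8,-10) top-left  bias=+0
    (2,0)@(5, 1): e=[10,92,2] → █
    (3,0)@(7, 1): e=[6,76,22] → █
    (4,0)@(9, 1): e=[2,60,42] → █
    (5,0)@(11, 1): e=[-2,44,62] → ·
    (2,1)@(5, 3): e=[34,84,-14] → ·
    (3,1)@(7, 3): e=[30,68,6] → █
    (5,1)@(11, 3): e=[22,36,46] → █
    (6,1)@(13, 3): e=[18,20,66] → █
    (7,1)@(15, 3): e=[14,4,86] → █
    (8,1)@(17, 3): e=[10,-12,106] → ·
    (3,2)@(7, 5): e=[54,60,-10] → ·
    (4,2)@(9, 5): e=[50,44,10] → █
  covered (13 px):
    · · █ █ █ · · · · ·
    · · · █ █ █ █ █ · ·
    · · · · █ █ █ · · ·
    · · · · · █ █ · · ·
    · · · · · · · · · ·
    · · · · · · · · · ·

Z-buffer (winner per pixel, '.' = empty):
  . . 2 2 2 . . . . .
  . 0 . 2 2 2 2 2 . .
  . . . . 2 2 1 1 . .
  . . . . . 1 2 . . .
  . . . . . . . . . .
  . . . . . . . . . .

Final: 1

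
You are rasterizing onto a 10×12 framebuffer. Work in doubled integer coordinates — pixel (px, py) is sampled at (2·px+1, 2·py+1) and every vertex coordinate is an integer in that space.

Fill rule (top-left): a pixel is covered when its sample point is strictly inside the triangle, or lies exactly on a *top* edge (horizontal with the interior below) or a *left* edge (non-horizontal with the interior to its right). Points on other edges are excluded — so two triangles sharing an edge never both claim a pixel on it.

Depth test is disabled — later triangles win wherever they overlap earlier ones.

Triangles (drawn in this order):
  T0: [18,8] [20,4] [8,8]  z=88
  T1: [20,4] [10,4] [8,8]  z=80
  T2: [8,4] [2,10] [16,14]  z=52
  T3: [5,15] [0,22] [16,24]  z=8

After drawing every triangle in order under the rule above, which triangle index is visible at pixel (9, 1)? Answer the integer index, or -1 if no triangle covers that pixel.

T0:
  2·area = 40  (B↔C swapped to make it positive)
  edge (18, 8)→(8, 8): d=(-10,0) right/bottom  bias=-1
  edge (8, 8)→(20, 4): d=(12,-4) top-left  bias=+0
  edge (20, 4)→(18, 8): d=(-2,4) right/bottom  bias=-1
    (8,2)@(17, 5): e=[30,0,10] → #  [on edge]
    (9,2)@(19, 5): e=[30,8,2] → #
    (5,3)@(11, 7): e=[10,0,30] → #  [on edge]
    (6,3)@(13, 7): e=[10,8,22] → #
    (7,3)@(15, 7): e=[10,16,14] → #
    (9,3)@(19, 7): e=[10,32,-2] → ·
    (2,4)@(5, 9): e=[-10,0,50] → ·  [on edge]
    (5,4)@(11, 9): e=[-10,24,26] → ·
    (6,4)@(13, 9): e=[-10,32,18] → ·
    (7,4)@(15, 9): e=[-10,40,10] → ·
    (8,4)@(17, 9): e=[-10,48,2] → ·
  covered (6 px):
    · · · · · · · · · ·
    · · · · · · · · · ·
    · · · · · · · · # #
    · · · · · # # # # ·
    · · · · · · · · · ·
    · · · · · · · · · ·
    · · · · · · · · · ·
    · · · · · · · · · ·
    · · · · · · · · · ·
    · · · · · · · · · ·
    · · · · · · · · · ·
    · · · · · · · · · ·
T1:
  2·area = 40  (B↔C swapped to make it positive)
  edge (20, 4)→(8, 8): d=(-12,4) right/bottom  bias=-1
  edge (8, 8)→(10, 4): d=(2,-4) top-left  bias=+0
  edge (10, 4)→(20, 4): d=(10,0) top-left  bias=+0
    (5,2)@(11, 5): e=[24,6,10] → #
    (6,2)@(13, 5): e=[16,14,10] → #
    (7,2)@(15, 5): e=[8,22,10] → #
    (8,2)@(17, 5): e=[0,30,10] → ·  [on edge]
    (4,3)@(9, 7): e=[8,2,30] → #
    (5,3)@(11, 7): e=[0,10,30] → ·  [on edge]
    (6,3)@(13, 7): e=[-8,18,30] → ·
    (7,3)@(15, 7): e=[-16,26,30] → ·
    (2,4)@(5, 9): e=[0,-10,50] → ·  [on edge]
    (4,4)@(9, 9): e=[-16,6,50] → ·
  covered (4 px):
    · · · · · · · · · ·
    · · · · · · · · · ·
    · · · · · # # # · ·
    · · · · # · · · · ·
    · · · · · · · · · ·
    · · · · · · · · · ·
    · · · · · · · · · ·
    · · · · · · · · · ·
    · · · · · · · · · ·
    · · · · · · · · · ·
    · · · · · · · · · ·
    · · · · · · · · · ·
T2:
  2·area = 108  (B↔C swapped to make it positive)
  edge (8, 4)→(16, 14): d=(8,10) right/bottom  bias=-1
  edge (16, 14)→(2, 10): d=(-14,-4) top-left  bias=+0
  edge (2, 10)→(8, 4): d=(6,-6) top-left  bias=+0
    (5,0)@(11, 1): e=[-54,162,0] → ·  [on edge]
    (4,1)@(9, 3): e=[-18,126,0] → ·  [on edge]
    (3,2)@(7, 5): e=[18,90,0] → #  [on edge]
    (4,2)@(9, 5): e=[-2,98,12] → ·
    (2,3)@(5, 7): e=[54,54,0] → #  [on edge]
    (4,3)@(9, 7): e=[14,70,24] → #
    (5,3)@(11, 7): e=[-6,78,36] → ·
    (1,4)@(3, 9): e=[90,18,0] → #  [on edge]
    (5,4)@(11, 9): e=[10,50,48] → #
    (6,4)@(13, 9): e=[-10,58,60] → ·
    (0,5)@(1, 11): e=[126,-18,0] → ·  [on edge]
    (1,5)@(3, 11): e=[106,-10,12] → ·
  covered (15 px):
    · · · · · · · · · ·
    · · · · · · · · · ·
    · · · # · · · · · ·
    · · # # # · · · · ·
    · # # # # # · · · ·
    · · · # # # # · · ·
    · · · · · · # # · ·
    · · · · · · · · · ·
    · · · · · · · · · ·
    · · · · · · · · · ·
    · · · · · · · · · ·
    · · · · · · · · · ·
T3:
  2·area = 122  (B↔C swapped to make it positive)
  edge (5, 15)→(16, 24): d=(11,9) right/bottom  bias=-1
  edge (16, 24)→(0, 22): d=(-16,-2) top-left  bias=+0
  edge (0, 22)→(5, 15): d=(5,-7) top-left  bias=+0
    (7,0)@(15, 1): e=[-244,366,0] → ·  [on edge]
    (2,7)@(5, 15): e=[0,122,0] → ·  [on edge]
    (2,8)@(5, 17): e=[22,90,10] → #
    (3,8)@(7, 17): e=[4,94,24] → #
    (4,8)@(9, 17): e=[-14,98,38] → ·
    (1,9)@(3, 19): e=[62,54,6] → #
    (4,9)@(9, 19): e=[8,66,48] → #
    (5,9)@(11, 19): e=[-10,70,62] → ·
    (0,10)@(1, 21): e=[102,18,2] → #
    (5,10)@(11, 21): e=[12,38,72] → #
    (6,10)@(13, 21): e=[-6,42,86] → ·
    (0,11)@(1, 23): e=[124,-14,12] → ·
  covered (15 px):
    · · · · · · · · · ·
    · · · · · · · · · ·
    · · · · · · · · · ·
    · · · · · · · · · ·
    · · · · · · · · · ·
    · · · · · · · · · ·
    · · · · · · · · · ·
    · · · · · · · · · ·
    · · # # · · · · · ·
    · # # # # · · · · ·
    # # # # # # · · · ·
    · · · · # # # · · ·

Z-buffer (winner per pixel, '.' = empty):
  . . . . . . . . . .
  . . . . . . . . . .
  . . . 2 . 1 1 1 0 0
  . . 2 2 2 0 0 0 0 .
  . 2 2 2 2 2 . . . .
  . . . 2 2 2 2 . . .
  . . . . . . 2 2 . .
  . . . . . . . . . .
  . . 3 3 . . . . . .
  . 3 3 3 3 . . . . .
  3 3 3 3 3 3 . . . .
  . . . . 3 3 3 . . .

Answer: -1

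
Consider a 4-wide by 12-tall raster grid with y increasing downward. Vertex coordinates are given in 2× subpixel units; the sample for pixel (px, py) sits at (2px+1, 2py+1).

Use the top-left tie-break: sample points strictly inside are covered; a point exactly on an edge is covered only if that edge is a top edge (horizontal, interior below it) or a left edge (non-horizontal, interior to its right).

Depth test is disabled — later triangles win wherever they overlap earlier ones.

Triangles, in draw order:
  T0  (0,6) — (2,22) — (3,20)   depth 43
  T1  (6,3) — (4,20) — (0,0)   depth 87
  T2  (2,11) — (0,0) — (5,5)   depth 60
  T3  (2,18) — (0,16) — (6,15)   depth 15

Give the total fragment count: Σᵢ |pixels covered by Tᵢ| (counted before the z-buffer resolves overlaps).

T0:
  2·area = 20  (B↔C swapped to make it positive)
  edge (0, 6)→(3, 20): d=(3,14) right/bottom  bias=-1
  edge (3, 20)→(2, 22): d=(-1,2) right/bottom  bias=-1
  edge (2, 22)→(0, 6): d=(-2,-16) top-left  bias=+0
    (0,5)@(1, 11): e=[1,13,6] → #
    (1,5)@(3, 11): e=[-27,9,38] → ·
    (0,6)@(1, 13): e=[7,11,2] → #
    (1,6)@(3, 13): e=[-21,7,34] → ·
    (0,7)@(1, 15): e=[13,9,-2] → ·
  covered (2 px):
    · · · ·
    · · · ·
    · · · ·
    · · · ·
    · · · ·
    # · · ·
    # · · ·
    · · · ·
    · · · ·
    · · · ·
    · · · ·
    · · · ·
T1:
  2·area = 108
  edge (6, 3)→(4, 20): d=(-2,17) right/bottom  bias=-1
  edge (4, 20)→(0, 0): d=(-4,-20) top-left  bias=+0
  edge (0, 0)→(6, 3): d=(6,3) right/bottom  bias=-1
    (0,0)@(1, 1): e=[89,16,3] → #
    (1,0)@(3, 1): e=[55,56,-3] → ·
    (0,1)@(1, 3): e=[85,8,15] → #
    (1,1)@(3, 3): e=[51,48,9] → #
    (2,1)@(5, 3): e=[17,88,3] → #
    (3,1)@(7, 3): e=[-17,128,-3] → ·
    (0,2)@(1, 5): e=[81,0,27] → #  [on edge]
    (3,2)@(7, 5): e=[-21,120,9] → ·
    (0,3)@(1, 7): e=[77,-8,39] → ·
    (1,3)@(3, 7): e=[43,32,33] → #
    (3,3)@(7, 7): e=[-25,112,21] → ·
    (1,4)@(3, 9): e=[39,24,45] → #
    (1,7)@(3, 15): e=[27,0,81] → #  [on edge]
  covered (15 px):
    # · · ·
    # # # ·
    # # # ·
    · # # ·
    · # # ·
    · # # ·
    · # · ·
    · # · ·
    · · · ·
    · · · ·
    · · · ·
    · · · ·
T2:
  2·area = 45
  edge (2, 11)→(0, 0): d=(-2,-11) top-left  bias=+0
  edge (0, 0)→(5, 5): d=(5,5) right/bottom  bias=-1
  edge (5, 5)→(2, 11): d=(-3,6) right/bottom  bias=-1
    (0,0)@(1, 1): e=[9,0,36] → ·  [on edge]
    (3,0)@(7, 1): e=[75,-30,0] → ·  [on edge]
    (0,1)@(1, 3): e=[5,10,30] → #
    (1,1)@(3, 3): e=[27,0,18] → ·  [on edge]
    (0,2)@(1, 5): e=[1,20,24] → #
    (1,2)@(3, 5): e=[23,10,12] → #
    (2,2)@(5, 5): e=[45,0,0] → ·  [on edge]
    (0,3)@(1, 7): e=[-3,30,18] → ·
    (1,3)@(3, 7): e=[19,20,6] → #
    (2,3)@(5, 7): e=[41,10,-6] → ·
    (3,3)@(7, 7): e=[63,0,-18] → ·  [on edge]
    (1,4)@(3, 9): e=[15,30,0] → ·  [on edge]
    (0,6)@(1, 13): e=[-15,60,0] → ·  [on edge]
  covered (4 px):
    · · · ·
    # · · ·
    # # · ·
    · # · ·
    · · · ·
    · · · ·
    · · · ·
    · · · ·
    · · · ·
    · · · ·
    · · · ·
    · · · ·
T3:
  2·area = 14
  edge (2, 18)→(0, 16): d=(-2,-2) top-left  bias=+0
  edge (0, 16)→(6, 15): d=(6,-1) top-left  bias=+0
  edge (6, 15)→(2, 18): d=(-4,3) right/bottom  bias=-1
    (0,8)@(1, 17): e=[0,7,7] → #  [on edge]
    (1,8)@(3, 17): e=[4,9,1] → #
    (2,8)@(5, 17): e=[8,11,-5] → ·
    (0,9)@(1, 19): e=[-4,19,-1] → ·
    (1,9)@(3, 19): e=[0,21,-7] → ·  [on edge]
    (2,10)@(5, 21): e=[0,35,-21] → ·  [on edge]
    (3,11)@(7, 23): e=[0,49,-35] → ·  [on edge]
  covered (2 px):
    · · · ·
    · · · ·
    · · · ·
    · · · ·
    · · · ·
    · · · ·
    · · · ·
    · · · ·
    # # · ·
    · · · ·
    · · · ·
    · · · ·

Result: 23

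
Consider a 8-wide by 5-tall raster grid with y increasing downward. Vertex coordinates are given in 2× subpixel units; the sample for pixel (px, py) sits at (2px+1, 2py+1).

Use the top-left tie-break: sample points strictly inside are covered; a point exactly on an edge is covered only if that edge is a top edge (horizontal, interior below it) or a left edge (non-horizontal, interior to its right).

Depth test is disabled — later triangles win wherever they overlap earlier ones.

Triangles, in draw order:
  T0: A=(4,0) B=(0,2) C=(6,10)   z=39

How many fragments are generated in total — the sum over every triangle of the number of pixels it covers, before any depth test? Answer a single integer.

T0:
  2·area = 44  (B↔C swapped to make it positive)
  edge (4, 0)→(6, 10): d=(2,10) right/bottom  bias=-1
  edge (6, 10)→(0, 2): d=(-6,-8) top-left  bias=+0
  edge (0, 2)→(4, 0): d=(4,-2) top-left  bias=+0
    (1,0)@(3, 1): e=[12,30,2] → X
    (2,0)@(5, 1): e=[-8,46,6] → .
    (0,1)@(1, 3): e=[36,2,6] → X
    (2,1)@(5, 3): e=[-4,34,14] → .
    (0,2)@(1, 5): e=[40,-10,14] → .
    (1,2)@(3, 5): e=[20,6,18] → X
    (2,2)@(5, 5): e=[0,22,22] → .  [on edge]
    (1,3)@(3, 7): e=[24,-6,26] → .
    (2,3)@(5, 7): e=[4,10,30] → X
    (3,3)@(7, 7): e=[-16,26,34] → .
    (2,4)@(5, 9): e=[8,-2,38] → .
  covered (5 px):
    . X . . . . . .
    X X . . . . . .
    . X . . . . . .
    . . X . . . . .
    . . . . . . . .

Answer: 5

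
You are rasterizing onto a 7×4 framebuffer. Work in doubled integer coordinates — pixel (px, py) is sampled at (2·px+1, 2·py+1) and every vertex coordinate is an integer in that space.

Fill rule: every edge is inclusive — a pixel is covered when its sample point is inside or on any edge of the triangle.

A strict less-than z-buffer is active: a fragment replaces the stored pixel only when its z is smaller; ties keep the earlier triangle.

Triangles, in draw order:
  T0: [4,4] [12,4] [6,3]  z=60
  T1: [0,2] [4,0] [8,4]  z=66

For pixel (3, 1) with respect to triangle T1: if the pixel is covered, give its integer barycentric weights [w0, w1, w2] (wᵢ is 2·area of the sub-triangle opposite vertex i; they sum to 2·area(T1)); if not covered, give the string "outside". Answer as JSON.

T0:
  2·area = 8  (B↔C swapped to make it positive)
  edge (4, 4)→(6, 3): d=(2,-1) inclusive
  edge (6, 3)→(12, 4): d=(6,1) inclusive
  edge (12, 4)→(4, 4): d=(-8,0) inclusive
  covered (0 px):
    · · · · · · ·
    · · · · · · ·
    · · · · · · ·
    · · · · · · ·
T1:
  2·area = 24
  edge (0, 2)→(4, 0): d=(4,-2) inclusive
  edge (4, 0)→(8, 4): d=(4,4) inclusive
  edge (8, 4)→(0, 2): d=(-8,-2) inclusive
    (1,0)@(3, 1): e=[2,8,14] → #
    (2,0)@(5, 1): e=[6,0,18] → #  [on edge]
    (3,0)@(7, 1): e=[10,-8,22] → ·
    (1,1)@(3, 3): e=[10,16,-2] → ·
    (2,1)@(5, 3): e=[14,8,2] → #
    (3,1)@(7, 3): e=[18,0,6] → #  [on edge]
    (4,1)@(9, 3): e=[22,-8,10] → ·
    (2,2)@(5, 5): e=[22,16,-14] → ·
    (3,2)@(7, 5): e=[26,8,-10] → ·
    (4,2)@(9, 5): e=[30,0,-6] → ·  [on edge]
    (5,3)@(11, 7): e=[42,0,-18] → ·  [on edge]
  covered (4 px):
    · # # · · · ·
    · · # # · · ·
    · · · · · · ·
    · · · · · · ·

Final: [0,6,18]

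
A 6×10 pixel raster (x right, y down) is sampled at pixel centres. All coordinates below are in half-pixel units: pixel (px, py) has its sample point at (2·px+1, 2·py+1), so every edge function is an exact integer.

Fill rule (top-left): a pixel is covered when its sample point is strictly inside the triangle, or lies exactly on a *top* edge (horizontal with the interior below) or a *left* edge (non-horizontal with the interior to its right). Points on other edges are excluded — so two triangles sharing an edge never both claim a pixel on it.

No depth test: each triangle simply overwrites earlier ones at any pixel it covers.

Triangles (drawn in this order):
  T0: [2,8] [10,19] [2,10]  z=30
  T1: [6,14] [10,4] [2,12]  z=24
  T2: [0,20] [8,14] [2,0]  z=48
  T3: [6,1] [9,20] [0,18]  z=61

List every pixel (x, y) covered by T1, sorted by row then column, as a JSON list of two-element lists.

T0:
  2·area = 16
  edge (2, 8)→(10, 19): d=(8,11) right/bottom  bias=-1
  edge (10, 19)→(2, 10): d=(-8,-9) top-left  bias=+0
  edge (2, 10)→(2, 8): d=(0,-2) top-left  bias=+0
    (1,5)@(3, 11): e=[13,1,2] → X
    (2,5)@(5, 11): e=[-9,19,6] → .
    (1,6)@(3, 13): e=[29,-15,2] → .
    (2,6)@(5, 13): e=[7,3,6] → X
    (3,6)@(7, 13): e=[-15,21,10] → .
    (2,7)@(5, 15): e=[23,-13,6] → .
    (3,7)@(7, 15): e=[1,5,10] → X
    (4,7)@(9, 15): e=[-21,23,14] → .
    (3,8)@(7, 17): e=[17,-11,10] → .
  covered (3 px):
    . . . . . .
    . . . . . .
    . . . . . .
    . . . . . .
    . . . . . .
    . X . . . .
    . . X . . .
    . . . X . .
    . . . . . .
    . . . . . .
T1:
  2·area = 48  (B↔C swapped to make it positive)
  edge (6, 14)→(2, 12): d=(-4,-2) top-left  bias=+0
  edge (2, 12)→(10, 4): d=(8,-8) top-left  bias=+0
  edge (10, 4)→(6, 14): d=(-4,10) right/bottom  bias=-1
    (5,1)@(11, 3): e=[54,0,-6] → .  [on edge]
    (4,2)@(9, 5): e=[42,0,6] → X  [on edge]
    (5,2)@(11, 5): e=[46,16,-14] → .
    (3,3)@(7, 7): e=[30,0,18] → X  [on edge]
    (4,3)@(9, 7): e=[34,16,-2] → .
    (2,4)@(5, 9): e=[18,0,30] → X  [on edge]
    (4,4)@(9, 9): e=[26,32,-10] → .
    (1,5)@(3, 11): e=[6,0,42] → X  [on edge]
    (4,5)@(9, 11): e=[18,48,-18] → .
    (0,6)@(1, 13): e=[-6,0,54] → .  [on edge]
    (1,6)@(3, 13): e=[-2,16,34] → .
    (2,6)@(5, 13): e=[2,32,14] → X
  covered (8 px):
    . . . . . .
    . . . . . .
    . . . . X .
    . . . X . .
    . . X X . .
    . X X X . .
    . . X . . .
    . . . . . .
    . . . . . .
    . . . . . .
T2:
  2·area = 148  (B↔C swapped to make it positive)
  edge (0, 20)→(2, 0): d=(2,-20) top-left  bias=+0
  edge (2, 0)→(8, 14): d=(6,14) right/bottom  bias=-1
  edge (8, 14)→(0, 20): d=(-8,6) right/bottom  bias=-1
    (1,1)@(3, 3): e=[26,4,118] → X
    (2,1)@(5, 3): e=[66,-24,106] → .
    (1,2)@(3, 5): e=[30,16,102] → X
    (2,2)@(5, 5): e=[70,-12,90] → .
    (1,3)@(3, 7): e=[34,28,86] → X
    (2,3)@(5, 7): e=[74,0,74] → .  [on edge]
    (1,4)@(3, 9): e=[38,40,70] → X
    (2,4)@(5, 9): e=[78,12,58] → X
    (3,4)@(7, 9): e=[118,-16,46] → .
    (0,5)@(1, 11): e=[2,80,66] → X
    (3,5)@(7, 11): e=[122,-4,30] → .
    (0,6)@(1, 13): e=[6,92,50] → X
  covered (18 px):
    . . . . . .
    . X . . . .
    . X . . . .
    . X . . . .
    . X X . . .
    X X X . . .
    X X X X . .
    X X X . . .
    X X . . . .
    X . . . . .
T3:
  2·area = 165
  edge (6, 1)→(9, 20): d=(3,19) right/bottom  bias=-1
  edge (9, 20)→(0, 18): d=(-9,-2) top-left  bias=+0
  edge (0, 18)→(6, 1): d=(6,-17) top-left  bias=+0
    (2,2)@(5, 5): e=[31,127,7] → X
    (3,2)@(7, 5): e=[-7,131,41] → .
    (2,3)@(5, 7): e=[37,109,19] → X
    (3,3)@(7, 7): e=[-1,113,53] → .
    (2,4)@(5, 9): e=[43,91,31] → X
    (3,4)@(7, 9): e=[5,95,65] → X
    (4,4)@(9, 9): e=[-33,99,99] → .
    (1,5)@(3, 11): e=[87,69,9] → X
    (4,5)@(9, 11): e=[-27,81,111] → .
    (1,6)@(3, 13): e=[93,51,21] → X
    (4,6)@(9, 13): e=[-21,63,123] → .
    (1,7)@(3, 15): e=[99,33,33] → X
  covered (19 px):
    . . . . . .
    . . . . . .
    . . X . . .
    . . X . . .
    . . X X . .
    . X X X . .
    . X X X . .
    . X X X . .
    X X X X . .
    . . X X . .

Answer: [[4,2],[3,3],[2,4],[3,4],[1,5],[2,5],[3,5],[2,6]]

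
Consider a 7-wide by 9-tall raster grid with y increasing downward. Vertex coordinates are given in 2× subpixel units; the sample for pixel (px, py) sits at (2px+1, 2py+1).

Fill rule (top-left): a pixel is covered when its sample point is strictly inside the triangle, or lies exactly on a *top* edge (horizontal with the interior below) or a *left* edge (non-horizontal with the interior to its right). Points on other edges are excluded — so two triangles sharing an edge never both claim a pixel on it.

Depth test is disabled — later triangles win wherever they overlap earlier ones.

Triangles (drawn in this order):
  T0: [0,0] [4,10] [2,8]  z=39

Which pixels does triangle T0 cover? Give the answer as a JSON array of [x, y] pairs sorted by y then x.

T0:
  2·area = 12
  edge (0, 0)→(4, 10): d=(4,10) right/bottom  bias=-1
  edge (4, 10)→(2, 8): d=(-2,-2) top-left  bias=+0
  edge (2, 8)→(0, 0): d=(-2,-8) top-left  bias=+0
    (0,1)@(1, 3): e=[2,8,2] → █
    (1,1)@(3, 3): e=[-18,12,18] → ·
    (0,2)@(1, 5): e=[10,4,-2] → ·
    (0,3)@(1, 7): e=[18,0,-6] → ·  [on edge]
    (1,4)@(3, 9): e=[6,0,6] → █  [on edge]
    (2,4)@(5, 9): e=[-14,4,22] → ·
    (1,5)@(3, 11): e=[14,-4,2] → ·
    (2,5)@(5, 11): e=[-6,0,18] → ·  [on edge]
    (3,6)@(7, 13): e=[-18,0,30] → ·  [on edge]
    (4,7)@(9, 15): e=[-30,0,42] → ·  [on edge]
    (5,8)@(11, 17): e=[-42,0,54] → ·  [on edge]
  covered (2 px):
    · · · · · · ·
    █ · · · · · ·
    · · · · · · ·
    · · · · · · ·
    · █ · · · · ·
    · · · · · · ·
    · · · · · · ·
    · · · · · · ·
    · · · · · · ·

Result: [[0,1],[1,4]]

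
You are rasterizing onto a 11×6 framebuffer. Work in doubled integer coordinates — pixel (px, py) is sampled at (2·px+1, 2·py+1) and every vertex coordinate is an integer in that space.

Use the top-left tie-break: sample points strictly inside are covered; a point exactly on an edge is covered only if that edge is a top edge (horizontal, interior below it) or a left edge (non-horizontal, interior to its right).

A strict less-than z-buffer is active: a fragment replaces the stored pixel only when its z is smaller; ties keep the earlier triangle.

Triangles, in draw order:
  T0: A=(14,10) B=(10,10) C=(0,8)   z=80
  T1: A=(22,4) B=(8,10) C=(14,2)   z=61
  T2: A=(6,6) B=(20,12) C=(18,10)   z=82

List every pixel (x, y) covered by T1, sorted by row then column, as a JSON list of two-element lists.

T0:
  2·area = 8
  edge (14, 10)→(10, 10): d=(-4,0) right/bottom  bias=-1
  edge (10, 10)→(0, 8): d=(-10,-2) top-left  bias=+0
  edge (0, 8)→(14, 10): d=(14,2) right/bottom  bias=-1
    (2,4)@(5, 9): e=[4,0,4] → X  [on edge]
    (3,4)@(7, 9): e=[4,4,0] → .  [on edge]
    (2,5)@(5, 11): e=[-4,-20,32] → .
    (7,5)@(15, 11): e=[-4,0,12] → .  [on edge]
    (10,5)@(21, 11): e=[-4,12,0] → .  [on edge]
  covered (1 px):
    . . . . . . . . . . .
    . . . . . . . . . . .
    . . . . . . . . . . .
    . . . . . . . . . . .
    . . X . . . . . . . .
    . . . . . . . . . . .
T1:
  2·area = 76
  edge (22, 4)→(8, 10): d=(-14,6) right/bottom  bias=-1
  edge (8, 10)→(14, 2): d=(6,-8) top-left  bias=+0
  edge (14, 2)→(22, 4): d=(8,2) right/bottom  bias=-1
    (7,1)@(15, 3): e=[56,14,6] → X
    (8,1)@(17, 3): e=[44,30,2] → X
    (9,1)@(19, 3): e=[32,46,-2] → .
    (6,2)@(13, 5): e=[40,10,26] → X
    (9,2)@(19, 5): e=[4,58,14] → X
    (10,2)@(21, 5): e=[-8,74,10] → .
    (5,3)@(11, 7): e=[24,6,46] → X
    (7,3)@(15, 7): e=[0,38,38] → .  [on edge]
    (8,3)@(17, 7): e=[-12,54,34] → .
    (9,3)@(19, 7): e=[-24,70,30] → .
    (4,4)@(9, 9): e=[8,2,66] → X
    (5,4)@(11, 9): e=[-4,18,62] → .
  covered (9 px):
    . . . . . . . . . . .
    . . . . . . . X X . .
    . . . . . . X X X X .
    . . . . . X X . . . .
    . . . . X . . . . . .
    . . . . . . . . . . .
T2:
  2·area = 16  (B↔C swapped to make it positive)
  edge (6, 6)→(18, 10): d=(12,4) right/bottom  bias=-1
  edge (18, 10)→(20, 12): d=(2,2) right/bottom  bias=-1
  edge (20, 12)→(6, 6): d=(-14,-6) top-left  bias=+0
    (4,0)@(9, 1): e=[-72,0,88] → .  [on edge]
    (5,1)@(11, 3): e=[-56,0,72] → .  [on edge]
    (1,2)@(3, 5): e=[0,20,-4] → .  [on edge]
    (6,2)@(13, 5): e=[-40,0,56] → .  [on edge]
    (4,3)@(9, 7): e=[0,12,4] → .  [on edge]
    (7,3)@(15, 7): e=[-24,0,40] → .  [on edge]
    (6,4)@(13, 9): e=[8,8,0] → X  [on edge]
    (7,4)@(15, 9): e=[0,4,12] → .  [on edge]
    (8,4)@(17, 9): e=[-8,0,24] → .  [on edge]
    (6,5)@(13, 11): e=[32,12,-28] → .
    (9,5)@(19, 11): e=[8,0,8] → .  [on edge]
    (10,5)@(21, 11): e=[0,-4,20] → .  [on edge]
  covered (1 px):
    . . . . . . . . . . .
    . . . . . . . . . . .
    . . . . . . . . . . .
    . . . . . . . . . . .
    . . . . . . X . . . .
    . . . . . . . . . . .

Answer: [[7,1],[8,1],[6,2],[7,2],[8,2],[9,2],[5,3],[6,3],[4,4]]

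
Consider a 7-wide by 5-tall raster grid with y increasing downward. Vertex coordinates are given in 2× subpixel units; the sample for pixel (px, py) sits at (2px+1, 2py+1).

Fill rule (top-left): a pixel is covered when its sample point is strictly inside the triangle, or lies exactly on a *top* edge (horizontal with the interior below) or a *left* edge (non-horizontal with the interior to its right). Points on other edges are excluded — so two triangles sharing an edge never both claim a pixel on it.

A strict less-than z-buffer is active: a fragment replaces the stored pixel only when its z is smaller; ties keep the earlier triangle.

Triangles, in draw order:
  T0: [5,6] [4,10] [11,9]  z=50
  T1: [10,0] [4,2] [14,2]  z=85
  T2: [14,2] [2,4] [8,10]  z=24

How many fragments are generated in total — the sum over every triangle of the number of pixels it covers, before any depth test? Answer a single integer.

T0:
  2·area = 27  (B↔C swapped to make it positive)
  edge (5, 6)→(11, 9): d=(6,3) right/bottom  bias=-1
  edge (11, 9)→(4, 10): d=(-7,1) right/bottom  bias=-1
  edge (4, 10)→(5, 6): d=(1,-4) top-left  bias=+0
    (1,2)@(3, 5): e=[0,36,-9] → .  [on edge]
    (2,3)@(5, 7): e=[6,20,1] → X
    (3,3)@(7, 7): e=[0,18,9] → .  [on edge]
    (2,4)@(5, 9): e=[18,6,3] → X
    (3,4)@(7, 9): e=[12,4,11] → X
    (4,4)@(9, 9): e=[6,2,19] → X
    (5,4)@(11, 9): e=[0,0,27] → .  [on edge]
  covered (4 px):
    . . . . . . .
    . . . . . . .
    . . . . . . .
    . . X . . . .
    . . X X X . .
T1:
  2·area = 20  (B↔C swapped to make it positive)
  edge (10, 0)→(14, 2): d=(4,2) right/bottom  bias=-1
  edge (14, 2)→(4, 2): d=(-10,0) right/bottom  bias=-1
  edge (4, 2)→(10, 0): d=(6,-2) top-left  bias=+0
    (3,0)@(7, 1): e=[10,10,0] → X  [on edge]
    (4,0)@(9, 1): e=[6,10,4] → X
    (5,0)@(11, 1): e=[2,10,8] → X
    (6,0)@(13, 1): e=[-2,10,12] → .
    (0,1)@(1, 3): e=[30,-10,0] → .  [on edge]
    (3,1)@(7, 3): e=[18,-10,12] → .
    (4,1)@(9, 3): e=[14,-10,16] → .
    (5,1)@(11, 3): e=[10,-10,20] → .
  covered (3 px):
    . . . X X X .
    . . . . . . .
    . . . . . . .
    . . . . . . .
    . . . . . . .
T2:
  2·area = 84  (B↔C swapped to make it positive)
  edge (14, 2)→(8, 10): d=(-6,8) right/bottom  bias=-1
  edge (8, 10)→(2, 4): d=(-6,-6) top-left  bias=+0
  edge (2, 4)→(14, 2): d=(12,-2) top-left  bias=+0
    (0,1)@(1, 3): e=[98,0,-14] → .  [on edge]
    (4,1)@(9, 3): e=[34,48,2] → X
    (5,1)@(11, 3): e=[18,60,6] → X
    (6,1)@(13, 3): e=[2,72,10] → X
    (1,2)@(3, 5): e=[70,0,14] → X  [on edge]
    (2,2)@(5, 5): e=[54,12,18] → X
    (3,2)@(7, 5): e=[38,24,22] → X
    (6,2)@(13, 5): e=[-10,60,34] → .
    (1,3)@(3, 7): e=[58,-12,38] → .
    (2,3)@(5, 7): e=[42,0,42] → X  [on edge]
    (5,3)@(11, 7): e=[-6,36,54] → .
    (2,4)@(5, 9): e=[30,-12,66] → .
    (3,4)@(7, 9): e=[14,0,70] → X  [on edge]
  covered (12 px):
    . . . . . . .
    . . . . X X X
    . X X X X X .
    . . X X X . .
    . . . X . . .

Result: 19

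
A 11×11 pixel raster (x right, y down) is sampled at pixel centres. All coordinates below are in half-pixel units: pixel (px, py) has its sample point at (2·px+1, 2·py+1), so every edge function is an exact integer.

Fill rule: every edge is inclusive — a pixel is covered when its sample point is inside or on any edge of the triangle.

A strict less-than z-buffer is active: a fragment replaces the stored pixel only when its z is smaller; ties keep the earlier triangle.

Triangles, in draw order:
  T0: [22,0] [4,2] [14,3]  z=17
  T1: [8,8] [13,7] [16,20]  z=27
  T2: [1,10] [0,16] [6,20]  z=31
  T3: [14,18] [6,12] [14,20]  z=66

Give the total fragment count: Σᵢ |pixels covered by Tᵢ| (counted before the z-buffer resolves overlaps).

T0:
  2·area = 38  (B↔C swapped to make it positive)
  edge (22, 0)→(14, 3): d=(-8,3) inclusive
  edge (14, 3)→(4, 2): d=(-10,-1) inclusive
  edge (4, 2)→(22, 0): d=(18,-2) inclusive
    (6,0)@(13, 1): e=[19,19,0] → #  [on edge]
    (7,0)@(15, 1): e=[13,21,4] → #
    (8,0)@(17, 1): e=[7,23,8] → #
    (9,0)@(19, 1): e=[1,25,12] → #
    (10,0)@(21, 1): e=[-5,27,16] → ·
    (6,1)@(13, 3): e=[3,-1,36] → ·
    (7,1)@(15, 3): e=[-3,1,40] → ·
    (8,1)@(17, 3): e=[-9,3,44] → ·
    (9,1)@(19, 3): e=[-15,5,48] → ·
  covered (4 px):
    · · · · · · # # # # ·
    · · · · · · · · · · ·
    · · · · · · · · · · ·
    · · · · · · · · · · ·
    · · · · · · · · · · ·
    · · · · · · · · · · ·
    · · · · · · · · · · ·
    · · · · · · · · · · ·
    · · · · · · · · · · ·
    · · · · · · · · · · ·
    · · · · · · · · · · ·
T1:
  2·area = 68
  edge (8, 8)→(13, 7): d=(5,-1) inclusive
  edge (13, 7)→(16, 20): d=(3,13) inclusive
  edge (16, 20)→(8, 8): d=(-8,-12) inclusive
    (6,3)@(13, 7): e=[0,0,68] → #  [on edge]
    (7,3)@(15, 7): e=[2,-26,92] → ·
    (1,4)@(3, 9): e=[0,136,-68] → ·  [on edge]
    (4,4)@(9, 9): e=[6,58,4] → #
    (5,4)@(11, 9): e=[8,32,28] → #
    (7,4)@(15, 9): e=[12,-20,76] → ·
    (4,5)@(9, 11): e=[16,64,-12] → ·
    (5,5)@(11, 11): e=[18,38,12] → #
    (7,5)@(15, 11): e=[22,-14,60] → ·
    (5,6)@(11, 13): e=[28,44,-4] → ·
    (6,6)@(13, 13): e=[30,18,20] → #
    (7,6)@(15, 13): e=[32,-8,44] → ·
  covered (9 px):
    · · · · · · · · · · ·
    · · · · · · · · · · ·
    · · · · · · · · · · ·
    · · · · · · # · · · ·
    · · · · # # # · · · ·
    · · · · · # # · · · ·
    · · · · · · # · · · ·
    · · · · · · # · · · ·
    · · · · · · · # · · ·
    · · · · · · · · · · ·
    · · · · · · · · · · ·
T2:
  2·area = 40  (B↔C swapped to make it positive)
  edge (1, 10)→(6, 20): d=(5,10) inclusive
  edge (6, 20)→(0, 16): d=(-6,-4) inclusive
  edge (0, 16)→(1, 10): d=(1,-6) inclusive
    (0,5)@(1, 11): e=[5,34,1] → #
    (1,5)@(3, 11): e=[-15,42,13] → ·
    (0,6)@(1, 13): e=[15,22,3] → #
    (1,6)@(3, 13): e=[-5,30,15] → ·
    (0,7)@(1, 15): e=[25,10,5] → #
    (1,7)@(3, 15): e=[5,18,17] → #
    (2,7)@(5, 15): e=[-15,26,29] → ·
    (0,8)@(1, 17): e=[35,-2,7] → ·
    (1,8)@(3, 17): e=[15,6,19] → #
    (2,8)@(5, 17): e=[-5,14,31] → ·
    (1,9)@(3, 19): e=[25,-6,21] → ·
    (2,9)@(5, 19): e=[5,2,33] → #
  covered (6 px):
    · · · · · · · · · · ·
    · · · · · · · · · · ·
    · · · · · · · · · · ·
    · · · · · · · · · · ·
    · · · · · · · · · · ·
    # · · · · · · · · · ·
    # · · · · · · · · · ·
    # # · · · · · · · · ·
    · # · · · · · · · · ·
    · · # · · · · · · · ·
    · · · · · · · · · · ·
T3:
  2·area = 16  (B↔C swapped to make it positive)
  edge (14, 18)→(14, 20): d=(0,2) inclusive
  edge (14, 20)→(6, 12): d=(-8,-8) inclusive
  edge (6, 12)→(14, 18): d=(8,6) inclusive
    (0,3)@(1, 7): e=[26,0,-10] → ·  [on edge]
    (1,4)@(3, 9): e=[22,0,-6] → ·  [on edge]
    (2,5)@(5, 11): e=[18,0,-2] → ·  [on edge]
    (3,6)@(7, 13): e=[14,0,2] → #  [on edge]
    (4,6)@(9, 13): e=[10,16,-10] → ·
    (3,7)@(7, 15): e=[14,-16,18] → ·
    (4,7)@(9, 15): e=[10,0,6] → #  [on edge]
    (5,7)@(11, 15): e=[6,16,-6] → ·
    (4,8)@(9, 17): e=[10,-16,22] → ·
    (5,8)@(11, 17): e=[6,0,10] → #  [on edge]
    (6,8)@(13, 17): e=[2,16,-2] → ·
    (5,9)@(11, 19): e=[6,-16,26] → ·
    (6,9)@(13, 19): e=[2,0,14] → #  [on edge]
    (7,10)@(15, 21): e=[-2,0,18] → ·  [on edge]
  covered (4 px):
    · · · · · · · · · · ·
    · · · · · · · · · · ·
    · · · · · · · · · · ·
    · · · · · · · · · · ·
    · · · · · · · · · · ·
    · · · · · · · · · · ·
    · · · # · · · · · · ·
    · · · · # · · · · · ·
    · · · · · # · · · · ·
    · · · · · · # · · · ·
    · · · · · · · · · · ·

Answer: 23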